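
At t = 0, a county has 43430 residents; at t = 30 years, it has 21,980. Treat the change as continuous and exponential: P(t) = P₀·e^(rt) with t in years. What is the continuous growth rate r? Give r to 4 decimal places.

r ≈ -0.0227 per year

21980 = 43430 · e^(r·30)
e^(30r) = 21980/43430 = 0.5061
r = ln(0.5061) / 30 = -0.68102 / 30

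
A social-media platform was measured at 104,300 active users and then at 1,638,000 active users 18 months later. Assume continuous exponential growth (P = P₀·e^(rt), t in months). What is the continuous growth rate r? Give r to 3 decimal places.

1638000 = 104300 · e^(r·18)
e^(18r) = 1638000/104300 = 15.7047
r = ln(15.7047) / 18 = 2.75396 / 18

r ≈ 0.153 per month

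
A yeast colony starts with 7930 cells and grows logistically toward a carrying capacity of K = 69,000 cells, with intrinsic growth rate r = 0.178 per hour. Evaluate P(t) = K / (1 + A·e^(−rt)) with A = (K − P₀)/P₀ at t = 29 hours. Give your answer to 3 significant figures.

A = (69000 − 7930)/7930 = 7.70113
P(29) = 69000 / (1 + 7.70113·e^(−0.178·29)) = 69000 / (1 + 7.70113·0.00573)
= 69000 / 1.04413 ≈ 66083.77

≈ 66,100 cells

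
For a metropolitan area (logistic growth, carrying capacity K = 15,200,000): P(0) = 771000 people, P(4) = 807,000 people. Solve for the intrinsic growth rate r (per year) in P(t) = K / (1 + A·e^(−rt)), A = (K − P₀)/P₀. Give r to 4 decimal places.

A = (15200000 − 771000)/771000 = 18.71466
807000 = 15200000/(1 + 18.71466·e^(−r·4)) → e^(−4r) = (18.83519 − 1)/18.71466 = 0.953007
r = −ln(0.953007)/4 = 0.04813/4

r ≈ 0.0120 per year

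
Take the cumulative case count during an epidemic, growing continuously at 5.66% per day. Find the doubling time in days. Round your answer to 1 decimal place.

doubling time ≈ 12.2 days

doubling time = ln(2) / |r| = 0.69315 / 0.0566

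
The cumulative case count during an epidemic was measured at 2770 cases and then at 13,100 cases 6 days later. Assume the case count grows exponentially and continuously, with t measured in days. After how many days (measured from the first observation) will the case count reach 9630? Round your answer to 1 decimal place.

t ≈ 4.8 days

r = ln(13100/2770) / 6 ≈ 0.258961 per day
t = ln(9630/2770) / r = 1.24604 / 0.258961 ≈ 4.812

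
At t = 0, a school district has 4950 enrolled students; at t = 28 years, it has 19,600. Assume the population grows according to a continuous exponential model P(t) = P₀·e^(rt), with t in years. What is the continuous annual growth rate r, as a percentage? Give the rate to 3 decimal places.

19600 = 4950 · e^(r·28)
e^(28r) = 19600/4950 = 3.9596
r = ln(3.9596) / 28 = 1.37614 / 28

r ≈ 4.915% per year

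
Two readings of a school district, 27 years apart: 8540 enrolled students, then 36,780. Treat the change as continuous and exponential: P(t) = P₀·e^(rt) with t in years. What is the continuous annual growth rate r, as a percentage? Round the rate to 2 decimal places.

r ≈ 5.41% per year

36780 = 8540 · e^(r·27)
e^(27r) = 36780/8540 = 4.30679
r = ln(4.30679) / 27 = 1.46019 / 27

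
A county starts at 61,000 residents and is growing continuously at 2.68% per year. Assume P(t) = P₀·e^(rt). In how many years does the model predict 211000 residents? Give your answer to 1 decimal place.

211000 = 61000 · e^(0.0268·t)
t = ln(211000/61000) / 0.0268 = ln(3.45902) / 0.0268 = 1.24098 / 0.0268

t ≈ 46.3 years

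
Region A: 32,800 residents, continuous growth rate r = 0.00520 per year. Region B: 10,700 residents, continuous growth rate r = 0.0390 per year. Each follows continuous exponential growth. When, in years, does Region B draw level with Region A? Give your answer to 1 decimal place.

t ≈ 33.1 years

32800·e^(0.0052t) = 10700·e^(0.039t)
32800/10700 = e^((0.039 − 0.0052)t) → ln(3.06542) = 0.0338·t
t = 1.12018 / 0.0338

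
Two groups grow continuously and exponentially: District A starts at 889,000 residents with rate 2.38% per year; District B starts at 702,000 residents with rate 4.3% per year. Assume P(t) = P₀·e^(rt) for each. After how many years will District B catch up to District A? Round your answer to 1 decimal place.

t ≈ 12.3 years

889000·e^(0.0238t) = 702000·e^(0.043t)
889000/702000 = e^((0.043 − 0.0238)t) → ln(1.26638) = 0.0192·t
t = 0.23616 / 0.0192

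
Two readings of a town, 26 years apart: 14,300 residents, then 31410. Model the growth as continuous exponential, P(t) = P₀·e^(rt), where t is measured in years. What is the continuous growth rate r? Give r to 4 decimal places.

r ≈ 0.0303 per year

31410 = 14300 · e^(r·26)
e^(26r) = 31410/14300 = 2.1965
r = ln(2.1965) / 26 = 0.78687 / 26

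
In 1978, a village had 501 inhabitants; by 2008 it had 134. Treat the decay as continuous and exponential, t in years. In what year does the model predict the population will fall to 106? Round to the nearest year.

year 2013

r = ln(134/501) / 30 = -1.31877/30 ≈ -0.043959 per year
t = ln(106/501) / r = -1.55317/-0.043959 ≈ 35.33 years after 1978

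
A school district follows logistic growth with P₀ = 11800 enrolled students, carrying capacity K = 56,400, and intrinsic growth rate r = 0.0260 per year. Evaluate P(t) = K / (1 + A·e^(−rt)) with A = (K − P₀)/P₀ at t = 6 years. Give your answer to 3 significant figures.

≈ 13,300 enrolled students

A = (56400 − 11800)/11800 = 3.77966
P(6) = 56400 / (1 + 3.77966·e^(−0.026·6)) = 56400 / (1 + 3.77966·0.855559)
= 56400 / 4.23372 ≈ 13321.61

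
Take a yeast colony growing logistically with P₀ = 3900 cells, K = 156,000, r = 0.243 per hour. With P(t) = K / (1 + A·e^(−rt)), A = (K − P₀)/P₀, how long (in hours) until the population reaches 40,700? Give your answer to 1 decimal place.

t ≈ 10.8 hours

A = (156000 − 3900)/3900 = 39
40700 = 156000/(1 + 39·e^(−0.243t)) → 1 + 39·e^(−0.243t) = 3.83292
e^(−0.243t) = 0.072639 → t = ln(13.7667)/0.243 = 2.62225/0.243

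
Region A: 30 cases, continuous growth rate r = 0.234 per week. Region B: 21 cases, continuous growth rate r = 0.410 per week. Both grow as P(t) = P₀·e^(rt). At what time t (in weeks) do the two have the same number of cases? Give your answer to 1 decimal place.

t ≈ 2.0 weeks

30·e^(0.234t) = 21·e^(0.41t)
30/21 = e^((0.41 − 0.234)t) → ln(1.42857) = 0.176·t
t = 0.35667 / 0.176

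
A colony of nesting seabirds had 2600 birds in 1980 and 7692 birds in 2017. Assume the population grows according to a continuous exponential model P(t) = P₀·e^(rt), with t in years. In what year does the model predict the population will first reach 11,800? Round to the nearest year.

year 2032

r = ln(7692/2600) / 37 = 1.08467/37 ≈ 0.029315 per year
t = ln(11800/2600) / r = 1.51259/0.029315 ≈ 51.6 years after 1980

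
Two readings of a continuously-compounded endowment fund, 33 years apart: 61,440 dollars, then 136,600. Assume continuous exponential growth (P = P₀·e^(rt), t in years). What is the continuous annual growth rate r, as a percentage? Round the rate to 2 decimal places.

136600 = 61440 · e^(r·33)
e^(33r) = 136600/61440 = 2.22331
r = ln(2.22331) / 33 = 0.799 / 33

r ≈ 2.42% per year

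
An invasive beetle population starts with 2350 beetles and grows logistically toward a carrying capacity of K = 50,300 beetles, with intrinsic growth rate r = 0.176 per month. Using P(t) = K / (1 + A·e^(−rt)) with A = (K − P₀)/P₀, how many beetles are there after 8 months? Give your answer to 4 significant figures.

A = (50300 − 2350)/2350 = 20.40426
P(8) = 50300 / (1 + 20.40426·e^(−0.176·8)) = 50300 / (1 + 20.40426·0.244632)
= 50300 / 5.99153 ≈ 8395.18

≈ 8,395 beetles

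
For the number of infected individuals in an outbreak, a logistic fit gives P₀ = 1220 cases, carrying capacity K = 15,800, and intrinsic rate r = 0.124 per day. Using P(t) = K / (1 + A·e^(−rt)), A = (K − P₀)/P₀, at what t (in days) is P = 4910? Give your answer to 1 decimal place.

t ≈ 13.6 days

A = (15800 − 1220)/1220 = 11.95082
4910 = 15800/(1 + 11.95082·e^(−0.124t)) → 1 + 11.95082·e^(−0.124t) = 3.21792
e^(−0.124t) = 0.185587 → t = ln(5.38829)/0.124 = 1.68423/0.124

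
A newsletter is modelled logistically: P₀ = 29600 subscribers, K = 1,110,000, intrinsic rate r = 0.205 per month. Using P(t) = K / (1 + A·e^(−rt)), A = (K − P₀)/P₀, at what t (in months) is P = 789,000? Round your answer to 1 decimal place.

t ≈ 21.9 months

A = (1110000 − 29600)/29600 = 36.5
789000 = 1110000/(1 + 36.5·e^(−0.205t)) → 1 + 36.5·e^(−0.205t) = 1.40684
e^(−0.205t) = 0.011146 → t = ln(89.71495)/0.205 = 4.49664/0.205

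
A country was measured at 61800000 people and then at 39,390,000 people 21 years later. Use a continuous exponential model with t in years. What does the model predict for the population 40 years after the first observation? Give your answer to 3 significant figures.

r = ln(39390000/61800000) / 21 ≈ -0.021447 per year
P(40) = 61800000 · e^(-0.021447·40) = 61800000 · 0.42406 ≈ 26206697.49

≈ 26,200,000 people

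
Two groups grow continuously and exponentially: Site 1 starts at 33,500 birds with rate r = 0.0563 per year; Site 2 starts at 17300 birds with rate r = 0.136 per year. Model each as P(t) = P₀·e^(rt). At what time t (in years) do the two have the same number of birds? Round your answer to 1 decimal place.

t ≈ 8.3 years

33500·e^(0.0563t) = 17300·e^(0.136t)
33500/17300 = e^((0.136 − 0.0563)t) → ln(1.93642) = 0.0797·t
t = 0.66084 / 0.0797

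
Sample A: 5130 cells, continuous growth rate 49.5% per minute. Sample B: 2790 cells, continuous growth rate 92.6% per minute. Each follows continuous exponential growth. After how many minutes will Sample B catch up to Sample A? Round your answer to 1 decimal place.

5130·e^(0.495t) = 2790·e^(0.926t)
5130/2790 = e^((0.926 − 0.495)t) → ln(1.83871) = 0.431·t
t = 0.60906 / 0.431

t ≈ 1.4 minutes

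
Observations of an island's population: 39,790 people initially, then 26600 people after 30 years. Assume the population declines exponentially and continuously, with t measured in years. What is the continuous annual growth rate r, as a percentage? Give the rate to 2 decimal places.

26600 = 39790 · e^(r·30)
e^(30r) = 26600/39790 = 0.66851
r = ln(0.66851) / 30 = -0.4027 / 30

r ≈ -1.34% per year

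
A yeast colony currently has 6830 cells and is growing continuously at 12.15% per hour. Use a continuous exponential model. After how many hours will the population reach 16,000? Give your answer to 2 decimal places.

t ≈ 7.01 hours

16000 = 6830 · e^(0.1215·t)
t = ln(16000/6830) / 0.1215 = ln(2.34261) / 0.1215 = 0.85126 / 0.1215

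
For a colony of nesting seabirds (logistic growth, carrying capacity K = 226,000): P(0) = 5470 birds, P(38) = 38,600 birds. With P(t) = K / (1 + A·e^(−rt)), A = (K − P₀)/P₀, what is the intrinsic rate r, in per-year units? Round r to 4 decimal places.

r ≈ 0.0557 per year

A = (226000 − 5470)/5470 = 40.31627
38600 = 226000/(1 + 40.31627·e^(−r·38)) → e^(−38r) = (5.85492 − 1)/40.31627 = 0.120421
r = −ln(0.120421)/38 = 2.11676/38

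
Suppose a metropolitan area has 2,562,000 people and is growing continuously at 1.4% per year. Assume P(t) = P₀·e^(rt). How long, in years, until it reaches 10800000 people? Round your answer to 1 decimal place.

10800000 = 2562000 · e^(0.014·t)
t = ln(10800000/2562000) / 0.014 = ln(4.21546) / 0.014 = 1.43876 / 0.014

t ≈ 102.8 years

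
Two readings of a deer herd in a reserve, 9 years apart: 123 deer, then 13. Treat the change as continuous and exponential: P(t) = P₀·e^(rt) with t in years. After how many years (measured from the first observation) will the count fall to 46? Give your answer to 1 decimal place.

r = ln(13/123) / 9 ≈ -0.249693 per year
t = ln(46/123) / r = -0.98354 / -0.249693 ≈ 3.939

t ≈ 3.9 years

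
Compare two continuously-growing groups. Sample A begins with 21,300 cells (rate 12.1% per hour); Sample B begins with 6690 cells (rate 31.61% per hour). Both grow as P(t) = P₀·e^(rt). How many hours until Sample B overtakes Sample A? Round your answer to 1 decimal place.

t ≈ 5.9 hours

21300·e^(0.121t) = 6690·e^(0.3161t)
21300/6690 = e^((0.3161 − 0.121)t) → ln(3.18386) = 0.1951·t
t = 1.15809 / 0.1951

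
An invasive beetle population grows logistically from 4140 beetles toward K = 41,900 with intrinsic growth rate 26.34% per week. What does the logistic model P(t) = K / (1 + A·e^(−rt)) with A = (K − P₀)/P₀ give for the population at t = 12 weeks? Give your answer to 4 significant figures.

≈ 30,220 beetles

A = (41900 − 4140)/4140 = 9.12077
P(12) = 41900 / (1 + 9.12077·e^(−0.2634·12)) = 41900 / (1 + 9.12077·0.042392)
= 41900 / 1.38665 ≈ 30216.79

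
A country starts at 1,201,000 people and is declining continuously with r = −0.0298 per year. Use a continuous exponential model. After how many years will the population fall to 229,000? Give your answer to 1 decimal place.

229000 = 1201000 · e^(-0.0298·t)
t = ln(229000/1201000) / -0.0298 = ln(0.19067) / -0.0298 = -1.65719 / -0.0298

t ≈ 55.6 years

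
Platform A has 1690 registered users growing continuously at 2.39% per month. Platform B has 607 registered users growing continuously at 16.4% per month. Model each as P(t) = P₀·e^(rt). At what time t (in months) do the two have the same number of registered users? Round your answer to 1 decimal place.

t ≈ 7.3 months

1690·e^(0.0239t) = 607·e^(0.164t)
1690/607 = e^((0.164 − 0.0239)t) → ln(2.78418) = 0.1401·t
t = 1.02396 / 0.1401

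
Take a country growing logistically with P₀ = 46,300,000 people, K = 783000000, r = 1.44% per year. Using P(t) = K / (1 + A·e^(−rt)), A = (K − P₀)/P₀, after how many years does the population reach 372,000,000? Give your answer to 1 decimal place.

t ≈ 185.2 years

A = (783000000 − 46300000)/46300000 = 15.91145
372000000 = 783000000/(1 + 15.91145·e^(−0.0144t)) → 1 + 15.91145·e^(−0.0144t) = 2.10484
e^(−0.0144t) = 0.069437 → t = ln(14.4016)/0.0144 = 2.66734/0.0144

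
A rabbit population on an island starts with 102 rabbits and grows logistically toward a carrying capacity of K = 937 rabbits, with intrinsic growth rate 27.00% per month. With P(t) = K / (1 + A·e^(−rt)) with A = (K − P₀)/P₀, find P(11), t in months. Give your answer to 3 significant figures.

≈ 660 rabbits

A = (937 − 102)/102 = 8.18627
P(11) = 937 / (1 + 8.18627·e^(−0.27·11)) = 937 / (1 + 8.18627·0.051303)
= 937 / 1.41998 ≈ 659.87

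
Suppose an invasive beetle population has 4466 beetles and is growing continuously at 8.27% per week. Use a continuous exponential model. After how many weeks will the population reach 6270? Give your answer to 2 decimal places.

6270 = 4466 · e^(0.0827·t)
t = ln(6270/4466) / 0.0827 = ln(1.40394) / 0.0827 = 0.33928 / 0.0827

t ≈ 4.10 weeks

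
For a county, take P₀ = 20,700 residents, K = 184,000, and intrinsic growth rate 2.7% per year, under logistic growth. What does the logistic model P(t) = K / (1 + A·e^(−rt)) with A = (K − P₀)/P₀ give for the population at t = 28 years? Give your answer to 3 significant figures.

≈ 39,100 residents

A = (184000 − 20700)/20700 = 7.88889
P(28) = 184000 / (1 + 7.88889·e^(−0.027·28)) = 184000 / (1 + 7.88889·0.469541)
= 184000 / 4.70416 ≈ 39114.35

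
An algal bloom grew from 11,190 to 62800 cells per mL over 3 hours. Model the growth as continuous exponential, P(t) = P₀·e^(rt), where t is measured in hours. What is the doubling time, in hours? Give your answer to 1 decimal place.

doubling time ≈ 1.2 hours

r = ln(62800/11190) / 3 = ln(5.61215) / 3 ≈ 0.574978 per hour
doubling time = ln 2 / |r| = 0.69315 / 0.574978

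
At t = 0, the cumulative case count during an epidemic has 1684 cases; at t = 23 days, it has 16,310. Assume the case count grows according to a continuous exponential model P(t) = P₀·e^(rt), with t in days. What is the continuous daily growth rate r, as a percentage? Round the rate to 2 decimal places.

r ≈ 9.87% per day

16310 = 1684 · e^(r·23)
e^(23r) = 16310/1684 = 9.68527
r = ln(9.68527) / 23 = 2.27061 / 23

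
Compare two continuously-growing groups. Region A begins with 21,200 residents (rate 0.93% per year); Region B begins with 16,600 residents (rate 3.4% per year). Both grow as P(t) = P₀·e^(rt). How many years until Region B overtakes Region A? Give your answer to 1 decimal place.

t ≈ 9.9 years

21200·e^(0.0093t) = 16600·e^(0.034t)
21200/16600 = e^((0.034 − 0.0093)t) → ln(1.27711) = 0.0247·t
t = 0.2446 / 0.0247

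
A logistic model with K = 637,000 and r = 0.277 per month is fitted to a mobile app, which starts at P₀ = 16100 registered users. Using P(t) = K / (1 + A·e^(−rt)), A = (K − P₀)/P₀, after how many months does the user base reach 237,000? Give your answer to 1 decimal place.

t ≈ 11.3 months

A = (637000 − 16100)/16100 = 38.56522
237000 = 637000/(1 + 38.56522·e^(−0.277t)) → 1 + 38.56522·e^(−0.277t) = 2.68776
e^(−0.277t) = 0.043764 → t = ln(22.84989)/0.277 = 3.12895/0.277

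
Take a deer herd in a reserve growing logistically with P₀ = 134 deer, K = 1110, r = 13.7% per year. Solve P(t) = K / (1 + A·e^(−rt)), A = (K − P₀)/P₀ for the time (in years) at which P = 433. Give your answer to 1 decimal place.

t ≈ 11.2 years

A = (1110 − 134)/134 = 7.28358
433 = 1110/(1 + 7.28358·e^(−0.137t)) → 1 + 7.28358·e^(−0.137t) = 2.56351
e^(−0.137t) = 0.214662 → t = ln(4.65848)/0.137 = 1.53869/0.137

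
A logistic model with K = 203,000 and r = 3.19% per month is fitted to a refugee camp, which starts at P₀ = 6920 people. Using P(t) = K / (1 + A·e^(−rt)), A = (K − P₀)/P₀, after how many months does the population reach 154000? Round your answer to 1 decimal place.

A = (203000 − 6920)/6920 = 28.33526
154000 = 203000/(1 + 28.33526·e^(−0.0319t)) → 1 + 28.33526·e^(−0.0319t) = 1.31818
e^(−0.0319t) = 0.011229 → t = ln(89.05367)/0.0319 = 4.48924/0.0319

t ≈ 140.7 months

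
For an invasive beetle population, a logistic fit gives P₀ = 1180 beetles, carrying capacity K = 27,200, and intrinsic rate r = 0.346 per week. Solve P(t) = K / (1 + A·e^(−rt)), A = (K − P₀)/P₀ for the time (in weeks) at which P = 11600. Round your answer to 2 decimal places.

t ≈ 8.08 weeks

A = (27200 − 1180)/1180 = 22.05085
11600 = 27200/(1 + 22.05085·e^(−0.346t)) → 1 + 22.05085·e^(−0.346t) = 2.34483
e^(−0.346t) = 0.060988 → t = ln(16.39678)/0.346 = 2.79709/0.346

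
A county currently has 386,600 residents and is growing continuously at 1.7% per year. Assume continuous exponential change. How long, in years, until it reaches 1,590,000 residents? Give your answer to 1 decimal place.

t ≈ 83.2 years

1590000 = 386600 · e^(0.017·t)
t = ln(1590000/386600) / 0.017 = ln(4.11278) / 0.017 = 1.4141 / 0.017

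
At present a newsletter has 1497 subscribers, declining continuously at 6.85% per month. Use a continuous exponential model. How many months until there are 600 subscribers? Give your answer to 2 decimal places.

t ≈ 13.35 months

600 = 1497 · e^(-0.0685·t)
t = ln(600/1497) / -0.0685 = ln(0.4008) / -0.0685 = -0.91429 / -0.0685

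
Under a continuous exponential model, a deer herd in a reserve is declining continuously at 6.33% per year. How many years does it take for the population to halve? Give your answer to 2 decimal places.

half-life ≈ 10.95 years

half-life = ln(2) / |r| = 0.69315 / 0.0633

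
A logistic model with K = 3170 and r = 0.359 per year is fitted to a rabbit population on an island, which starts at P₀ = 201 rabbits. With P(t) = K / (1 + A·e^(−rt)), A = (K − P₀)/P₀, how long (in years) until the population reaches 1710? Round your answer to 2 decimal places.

t ≈ 7.94 years

A = (3170 − 201)/201 = 14.77114
1710 = 3170/(1 + 14.77114·e^(−0.359t)) → 1 + 14.77114·e^(−0.359t) = 1.8538
e^(−0.359t) = 0.057802 → t = ln(17.30045)/0.359 = 2.85073/0.359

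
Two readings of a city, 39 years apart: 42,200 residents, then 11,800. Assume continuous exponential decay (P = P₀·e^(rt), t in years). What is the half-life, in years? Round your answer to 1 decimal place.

half-life ≈ 21.2 years

r = ln(11800/42200) / 39 = ln(0.27962) / 39 ≈ -0.032675 per year
half-life = ln 2 / |r| = 0.69315 / 0.032675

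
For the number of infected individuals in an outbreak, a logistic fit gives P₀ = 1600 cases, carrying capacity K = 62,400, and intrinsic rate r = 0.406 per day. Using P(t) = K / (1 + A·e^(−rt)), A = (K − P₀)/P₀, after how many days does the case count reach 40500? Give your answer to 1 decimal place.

t ≈ 10.5 days

A = (62400 − 1600)/1600 = 38
40500 = 62400/(1 + 38·e^(−0.406t)) → 1 + 38·e^(−0.406t) = 1.54074
e^(−0.406t) = 0.01423 → t = ln(70.27397)/0.406 = 4.2524/0.406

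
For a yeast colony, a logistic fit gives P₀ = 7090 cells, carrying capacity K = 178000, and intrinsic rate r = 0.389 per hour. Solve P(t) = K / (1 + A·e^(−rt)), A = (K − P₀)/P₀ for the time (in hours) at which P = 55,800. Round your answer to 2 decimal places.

t ≈ 6.17 hours

A = (178000 − 7090)/7090 = 24.10578
55800 = 178000/(1 + 24.10578·e^(−0.389t)) → 1 + 24.10578·e^(−0.389t) = 3.18996
e^(−0.389t) = 0.090848 → t = ln(11.00739)/0.389 = 2.39857/0.389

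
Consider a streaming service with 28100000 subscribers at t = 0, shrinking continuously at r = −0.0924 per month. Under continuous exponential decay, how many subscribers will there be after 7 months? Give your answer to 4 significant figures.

P(7) = 28100000 · e^(-0.0924·7) = 28100000 · e^(-0.6468)
= 28100000 · 0.52372 ≈ 14716503.87

≈ 14,720,000 subscribers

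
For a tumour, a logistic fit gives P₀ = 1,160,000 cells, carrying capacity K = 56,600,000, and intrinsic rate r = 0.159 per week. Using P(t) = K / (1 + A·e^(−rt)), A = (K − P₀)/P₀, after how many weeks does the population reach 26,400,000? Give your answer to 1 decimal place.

t ≈ 23.5 weeks

A = (56600000 − 1160000)/1160000 = 47.7931
26400000 = 56600000/(1 + 47.7931·e^(−0.159t)) → 1 + 47.7931·e^(−0.159t) = 2.14394
e^(−0.159t) = 0.023935 → t = ln(41.7794)/0.159 = 3.7324/0.159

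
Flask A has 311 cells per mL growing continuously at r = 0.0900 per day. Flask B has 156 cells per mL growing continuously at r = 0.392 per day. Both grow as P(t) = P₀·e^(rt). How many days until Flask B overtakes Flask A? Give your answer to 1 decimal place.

t ≈ 2.3 days

311·e^(0.09t) = 156·e^(0.392t)
311/156 = e^((0.392 − 0.09)t) → ln(1.99359) = 0.302·t
t = 0.68994 / 0.302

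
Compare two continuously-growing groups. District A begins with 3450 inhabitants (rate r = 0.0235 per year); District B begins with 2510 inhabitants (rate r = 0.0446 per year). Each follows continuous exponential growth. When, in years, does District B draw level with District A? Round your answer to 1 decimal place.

t ≈ 15.1 years

3450·e^(0.0235t) = 2510·e^(0.0446t)
3450/2510 = e^((0.0446 − 0.0235)t) → ln(1.3745) = 0.0211·t
t = 0.31809 / 0.0211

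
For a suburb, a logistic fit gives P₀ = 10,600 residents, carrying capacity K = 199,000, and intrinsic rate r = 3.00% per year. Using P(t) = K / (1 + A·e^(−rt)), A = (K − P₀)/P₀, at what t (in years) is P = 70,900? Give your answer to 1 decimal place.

t ≈ 76.2 years

A = (199000 − 10600)/10600 = 17.77358
70900 = 199000/(1 + 17.77358·e^(−0.03t)) → 1 + 17.77358·e^(−0.03t) = 2.80677
e^(−0.03t) = 0.101655 → t = ln(9.83721)/0.03 = 2.28617/0.03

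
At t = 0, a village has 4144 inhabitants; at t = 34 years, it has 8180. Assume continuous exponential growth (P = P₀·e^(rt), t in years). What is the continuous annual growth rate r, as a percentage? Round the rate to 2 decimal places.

r ≈ 2.00% per year

8180 = 4144 · e^(r·34)
e^(34r) = 8180/4144 = 1.97394
r = ln(1.97394) / 34 = 0.68003 / 34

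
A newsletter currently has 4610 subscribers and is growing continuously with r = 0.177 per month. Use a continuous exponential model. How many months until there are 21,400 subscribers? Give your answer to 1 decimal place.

t ≈ 8.7 months

21400 = 4610 · e^(0.177·t)
t = ln(21400/4610) / 0.177 = ln(4.64208) / 0.177 = 1.53516 / 0.177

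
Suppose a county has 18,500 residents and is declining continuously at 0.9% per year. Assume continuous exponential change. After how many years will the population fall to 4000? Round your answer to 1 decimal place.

4000 = 18500 · e^(-0.009·t)
t = ln(4000/18500) / -0.009 = ln(0.21622) / -0.009 = -1.53148 / -0.009

t ≈ 170.2 years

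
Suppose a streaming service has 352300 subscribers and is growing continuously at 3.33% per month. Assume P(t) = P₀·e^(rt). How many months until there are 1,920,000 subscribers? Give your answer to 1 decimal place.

1920000 = 352300 · e^(0.0333·t)
t = ln(1920000/352300) / 0.0333 = ln(5.4499) / 0.0333 = 1.6956 / 0.0333

t ≈ 50.9 months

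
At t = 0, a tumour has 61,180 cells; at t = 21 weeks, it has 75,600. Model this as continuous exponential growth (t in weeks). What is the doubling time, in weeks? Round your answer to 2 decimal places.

r = ln(75600/61180) / 21 = ln(1.2357) / 21 ≈ 0.010078 per week
doubling time = ln 2 / |r| = 0.69315 / 0.010078

doubling time ≈ 68.78 weeks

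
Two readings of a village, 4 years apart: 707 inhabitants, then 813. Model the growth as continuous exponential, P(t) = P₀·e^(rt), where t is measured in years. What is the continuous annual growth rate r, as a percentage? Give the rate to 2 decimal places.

r ≈ 3.49% per year

813 = 707 · e^(r·4)
e^(4r) = 813/707 = 1.14993
r = ln(1.14993) / 4 = 0.1397 / 4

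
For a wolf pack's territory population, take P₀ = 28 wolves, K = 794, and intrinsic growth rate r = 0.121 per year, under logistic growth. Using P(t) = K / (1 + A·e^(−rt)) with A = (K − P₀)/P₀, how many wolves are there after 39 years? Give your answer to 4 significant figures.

≈ 638.2 wolves

A = (794 − 28)/28 = 27.35714
P(39) = 794 / (1 + 27.35714·e^(−0.121·39)) = 794 / (1 + 27.35714·0.008924)
= 794 / 1.24414 ≈ 638.19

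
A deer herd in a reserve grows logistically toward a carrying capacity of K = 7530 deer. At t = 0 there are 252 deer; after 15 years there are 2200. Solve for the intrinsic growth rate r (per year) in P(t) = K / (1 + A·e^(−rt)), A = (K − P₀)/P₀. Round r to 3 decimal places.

A = (7530 − 252)/252 = 28.88095
2200 = 7530/(1 + 28.88095·e^(−r·15)) → e^(−15r) = (3.42273 − 1)/28.88095 = 0.083887
r = −ln(0.083887)/15 = 2.47829/15

r ≈ 0.165 per year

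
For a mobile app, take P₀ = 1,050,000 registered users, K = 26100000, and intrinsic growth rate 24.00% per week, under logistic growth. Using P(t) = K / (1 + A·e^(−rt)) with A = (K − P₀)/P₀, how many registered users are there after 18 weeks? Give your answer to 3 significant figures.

≈ 19,800,000 registered users

A = (26100000 − 1050000)/1050000 = 23.85714
P(18) = 26100000 / (1 + 23.85714·e^(−0.24·18)) = 26100000 / (1 + 23.85714·0.0133)
= 26100000 / 1.3173 ≈ 19813296.17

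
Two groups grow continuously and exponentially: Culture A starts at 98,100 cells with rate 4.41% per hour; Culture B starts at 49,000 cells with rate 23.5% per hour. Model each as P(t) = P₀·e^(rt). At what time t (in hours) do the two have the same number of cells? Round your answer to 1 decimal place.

98100·e^(0.0441t) = 49000·e^(0.235t)
98100/49000 = e^((0.235 − 0.0441)t) → ln(2.00204) = 0.1909·t
t = 0.69417 / 0.1909

t ≈ 3.6 hours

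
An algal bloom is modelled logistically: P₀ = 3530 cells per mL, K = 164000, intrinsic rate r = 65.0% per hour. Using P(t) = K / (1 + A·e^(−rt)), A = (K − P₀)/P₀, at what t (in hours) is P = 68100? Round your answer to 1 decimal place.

t ≈ 5.3 hours

A = (164000 − 3530)/3530 = 45.45892
68100 = 164000/(1 + 45.45892·e^(−0.65t)) → 1 + 45.45892·e^(−0.65t) = 2.40822
e^(−0.65t) = 0.030978 → t = ln(32.28105)/0.65 = 3.47448/0.65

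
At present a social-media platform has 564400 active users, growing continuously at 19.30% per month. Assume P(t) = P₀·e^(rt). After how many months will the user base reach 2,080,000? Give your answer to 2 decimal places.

t ≈ 6.76 months

2080000 = 564400 · e^(0.193·t)
t = ln(2080000/564400) / 0.193 = ln(3.68533) / 0.193 = 1.30436 / 0.193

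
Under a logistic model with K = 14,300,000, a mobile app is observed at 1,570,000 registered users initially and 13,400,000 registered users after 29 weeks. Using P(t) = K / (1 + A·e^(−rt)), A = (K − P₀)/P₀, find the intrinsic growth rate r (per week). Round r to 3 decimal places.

A = (14300000 − 1570000)/1570000 = 8.10828
13400000 = 14300000/(1 + 8.10828·e^(−r·29)) → e^(−29r) = (1.06716 − 1)/8.10828 = 0.008283
r = −ln(0.008283)/29 = 4.7935/29

r ≈ 0.165 per week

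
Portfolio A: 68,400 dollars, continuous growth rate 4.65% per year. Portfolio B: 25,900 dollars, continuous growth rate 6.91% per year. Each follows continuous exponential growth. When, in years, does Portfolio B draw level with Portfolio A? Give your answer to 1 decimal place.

t ≈ 43.0 years

68400·e^(0.0465t) = 25900·e^(0.0691t)
68400/25900 = e^((0.0691 − 0.0465)t) → ln(2.64093) = 0.0226·t
t = 0.97113 / 0.0226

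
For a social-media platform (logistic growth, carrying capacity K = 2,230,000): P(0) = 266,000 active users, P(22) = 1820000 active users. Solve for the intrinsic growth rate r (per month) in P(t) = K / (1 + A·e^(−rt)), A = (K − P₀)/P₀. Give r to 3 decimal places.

A = (2230000 − 266000)/266000 = 7.38346
1820000 = 2230000/(1 + 7.38346·e^(−r·22)) → e^(−22r) = (1.22527 − 1)/7.38346 = 0.030511
r = −ln(0.030511)/22 = 3.48968/22

r ≈ 0.159 per month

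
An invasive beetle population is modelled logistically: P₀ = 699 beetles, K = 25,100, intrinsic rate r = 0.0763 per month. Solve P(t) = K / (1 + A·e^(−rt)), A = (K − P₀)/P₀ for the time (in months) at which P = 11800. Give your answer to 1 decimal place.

A = (25100 − 699)/699 = 34.90844
11800 = 25100/(1 + 34.90844·e^(−0.0763t)) → 1 + 34.90844·e^(−0.0763t) = 2.12712
e^(−0.0763t) = 0.032288 → t = ln(30.9714)/0.0763 = 3.43306/0.0763

t ≈ 45.0 months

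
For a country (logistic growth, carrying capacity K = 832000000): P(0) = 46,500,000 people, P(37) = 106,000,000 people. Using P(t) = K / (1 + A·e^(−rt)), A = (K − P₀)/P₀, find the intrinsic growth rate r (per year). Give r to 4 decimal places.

r ≈ 0.0244 per year

A = (832000000 − 46500000)/46500000 = 16.89247
106000000 = 832000000/(1 + 16.89247·e^(−r·37)) → e^(−37r) = (7.84906 − 1)/16.89247 = 0.40545
r = −ln(0.40545)/37 = 0.90276/37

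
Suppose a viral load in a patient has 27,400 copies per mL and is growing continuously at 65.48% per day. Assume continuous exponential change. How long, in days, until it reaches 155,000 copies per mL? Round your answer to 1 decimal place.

t ≈ 2.6 days

155000 = 27400 · e^(0.6548·t)
t = ln(155000/27400) / 0.6548 = ln(5.65693) / 0.6548 = 1.73288 / 0.6548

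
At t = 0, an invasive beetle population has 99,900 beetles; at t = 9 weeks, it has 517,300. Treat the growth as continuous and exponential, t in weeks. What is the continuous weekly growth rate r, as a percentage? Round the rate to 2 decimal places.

r ≈ 18.27% per week

517300 = 99900 · e^(r·9)
e^(9r) = 517300/99900 = 5.17818
r = ln(5.17818) / 9 = 1.64445 / 9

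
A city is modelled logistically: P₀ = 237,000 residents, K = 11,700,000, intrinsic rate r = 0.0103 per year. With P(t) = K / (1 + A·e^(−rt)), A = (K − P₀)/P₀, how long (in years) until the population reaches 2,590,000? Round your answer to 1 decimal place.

A = (11700000 − 237000)/237000 = 48.36709
2590000 = 11700000/(1 + 48.36709·e^(−0.0103t)) → 1 + 48.36709·e^(−0.0103t) = 4.51737
e^(−0.0103t) = 0.072722 → t = ln(13.75091)/0.0103 = 2.6211/0.0103

t ≈ 254.5 years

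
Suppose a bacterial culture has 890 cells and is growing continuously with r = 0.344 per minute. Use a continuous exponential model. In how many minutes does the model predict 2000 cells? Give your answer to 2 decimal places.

t ≈ 2.35 minutes

2000 = 890 · e^(0.344·t)
t = ln(2000/890) / 0.344 = ln(2.24719) / 0.344 = 0.80968 / 0.344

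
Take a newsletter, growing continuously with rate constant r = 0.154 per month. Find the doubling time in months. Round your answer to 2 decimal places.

doubling time ≈ 4.50 months

doubling time = ln(2) / |r| = 0.69315 / 0.154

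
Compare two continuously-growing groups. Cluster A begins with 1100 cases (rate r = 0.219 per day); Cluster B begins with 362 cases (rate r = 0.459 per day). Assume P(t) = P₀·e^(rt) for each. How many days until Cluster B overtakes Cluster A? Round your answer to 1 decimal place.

t ≈ 4.6 days

1100·e^(0.219t) = 362·e^(0.459t)
1100/362 = e^((0.459 − 0.219)t) → ln(3.03867) = 0.24·t
t = 1.11142 / 0.24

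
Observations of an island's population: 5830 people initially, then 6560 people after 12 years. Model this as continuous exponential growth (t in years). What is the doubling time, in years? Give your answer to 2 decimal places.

r = ln(6560/5830) / 12 = ln(1.12521) / 12 ≈ 0.009831 per year
doubling time = ln 2 / |r| = 0.69315 / 0.009831

doubling time ≈ 70.51 years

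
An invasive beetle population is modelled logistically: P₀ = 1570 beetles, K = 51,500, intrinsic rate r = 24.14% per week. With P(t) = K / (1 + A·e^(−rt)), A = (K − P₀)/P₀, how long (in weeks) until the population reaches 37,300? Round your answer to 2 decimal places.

t ≈ 18.33 weeks

A = (51500 − 1570)/1570 = 31.80255
37300 = 51500/(1 + 31.80255·e^(−0.2414t)) → 1 + 31.80255·e^(−0.2414t) = 1.3807
e^(−0.2414t) = 0.011971 → t = ln(83.53768)/0.2414 = 4.4253/0.2414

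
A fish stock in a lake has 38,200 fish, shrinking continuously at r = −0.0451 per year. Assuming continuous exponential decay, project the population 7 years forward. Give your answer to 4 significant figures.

P(7) = 38200 · e^(-0.0451·7) = 38200 · e^(-0.3157)
= 38200 · 0.72928 ≈ 27858.43

≈ 27,860 fish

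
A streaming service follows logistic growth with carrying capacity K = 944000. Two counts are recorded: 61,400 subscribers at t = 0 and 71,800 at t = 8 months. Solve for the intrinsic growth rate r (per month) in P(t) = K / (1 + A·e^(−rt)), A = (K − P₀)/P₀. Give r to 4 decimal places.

A = (944000 − 61400)/61400 = 14.37459
71800 = 944000/(1 + 14.37459·e^(−r·8)) → e^(−8r) = (13.14763 − 1)/14.37459 = 0.845077
r = −ln(0.845077)/8 = 0.16833/8

r ≈ 0.0210 per month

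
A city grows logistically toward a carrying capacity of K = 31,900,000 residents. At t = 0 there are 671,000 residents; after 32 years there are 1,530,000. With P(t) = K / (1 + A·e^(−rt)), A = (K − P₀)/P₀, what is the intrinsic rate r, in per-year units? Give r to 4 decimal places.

A = (31900000 − 671000)/671000 = 46.54098
1530000 = 31900000/(1 + 46.54098·e^(−r·32)) → e^(−32r) = (20.84967 − 1)/46.54098 = 0.426499
r = −ln(0.426499)/32 = 0.85215/32

r ≈ 0.0266 per year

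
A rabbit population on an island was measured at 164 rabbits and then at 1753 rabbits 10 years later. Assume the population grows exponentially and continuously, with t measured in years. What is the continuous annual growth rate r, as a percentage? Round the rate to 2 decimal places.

1753 = 164 · e^(r·10)
e^(10r) = 1753/164 = 10.68902
r = ln(10.68902) / 10 = 2.36922 / 10

r ≈ 23.69% per year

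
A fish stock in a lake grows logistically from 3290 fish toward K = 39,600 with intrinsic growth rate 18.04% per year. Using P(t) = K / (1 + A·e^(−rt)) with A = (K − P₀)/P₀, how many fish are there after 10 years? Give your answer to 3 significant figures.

≈ 14,100 fish

A = (39600 − 3290)/3290 = 11.03647
P(10) = 39600 / (1 + 11.03647·e^(−0.1804·10)) = 39600 / (1 + 11.03647·0.164639)
= 39600 / 2.81703 ≈ 14057.34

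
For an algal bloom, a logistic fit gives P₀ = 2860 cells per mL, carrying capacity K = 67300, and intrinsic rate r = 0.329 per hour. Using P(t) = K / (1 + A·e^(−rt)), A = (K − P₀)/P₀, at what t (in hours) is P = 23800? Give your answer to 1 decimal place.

A = (67300 − 2860)/2860 = 22.53147
23800 = 67300/(1 + 22.53147·e^(−0.329t)) → 1 + 22.53147·e^(−0.329t) = 2.82773
e^(−0.329t) = 0.081119 → t = ln(12.32756)/0.329 = 2.51184/0.329

t ≈ 7.6 hours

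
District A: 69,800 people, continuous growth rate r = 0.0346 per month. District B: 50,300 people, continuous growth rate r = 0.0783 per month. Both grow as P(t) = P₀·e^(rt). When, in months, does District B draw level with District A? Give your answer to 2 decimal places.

69800·e^(0.0346t) = 50300·e^(0.0783t)
69800/50300 = e^((0.0783 − 0.0346)t) → ln(1.38767) = 0.0437·t
t = 0.32763 / 0.0437

t ≈ 7.50 months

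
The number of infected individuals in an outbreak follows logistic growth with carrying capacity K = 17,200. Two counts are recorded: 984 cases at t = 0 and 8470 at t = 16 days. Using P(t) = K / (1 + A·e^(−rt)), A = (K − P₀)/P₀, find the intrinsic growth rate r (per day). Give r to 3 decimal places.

A = (17200 − 984)/984 = 16.47967
8470 = 17200/(1 + 16.47967·e^(−r·16)) → e^(−16r) = (2.0307 − 1)/16.47967 = 0.062544
r = −ln(0.062544)/16 = 2.77189/16

r ≈ 0.173 per day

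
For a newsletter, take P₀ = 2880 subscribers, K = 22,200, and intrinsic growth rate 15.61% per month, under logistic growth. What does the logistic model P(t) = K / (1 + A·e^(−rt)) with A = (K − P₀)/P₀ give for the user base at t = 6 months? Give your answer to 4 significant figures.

A = (22200 − 2880)/2880 = 6.70833
P(6) = 22200 / (1 + 6.70833·e^(−0.1561·6)) = 22200 / (1 + 6.70833·0.391958)
= 22200 / 3.62939 ≈ 6116.74

≈ 6,117 subscribers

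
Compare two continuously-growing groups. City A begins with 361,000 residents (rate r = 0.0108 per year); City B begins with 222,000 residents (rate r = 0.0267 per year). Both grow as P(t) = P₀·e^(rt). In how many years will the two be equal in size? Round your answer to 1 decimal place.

361000·e^(0.0108t) = 222000·e^(0.0267t)
361000/222000 = e^((0.0267 − 0.0108)t) → ln(1.62613) = 0.0159·t
t = 0.4862 / 0.0159

t ≈ 30.6 years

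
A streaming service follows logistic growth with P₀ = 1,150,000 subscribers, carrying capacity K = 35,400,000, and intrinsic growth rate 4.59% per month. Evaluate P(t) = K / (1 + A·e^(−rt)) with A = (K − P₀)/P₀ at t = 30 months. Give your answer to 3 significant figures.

A = (35400000 − 1150000)/1150000 = 29.78261
P(30) = 35400000 / (1 + 29.78261·e^(−0.0459·30)) = 35400000 / (1 + 29.78261·0.252334)
= 35400000 / 8.51518 ≈ 4157282.76

≈ 4,160,000 subscribers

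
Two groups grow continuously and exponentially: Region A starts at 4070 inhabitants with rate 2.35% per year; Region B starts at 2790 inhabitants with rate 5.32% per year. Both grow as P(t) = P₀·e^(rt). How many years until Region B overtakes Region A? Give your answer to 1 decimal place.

t ≈ 12.7 years

4070·e^(0.0235t) = 2790·e^(0.0532t)
4070/2790 = e^((0.0532 − 0.0235)t) → ln(1.45878) = 0.0297·t
t = 0.3776 / 0.0297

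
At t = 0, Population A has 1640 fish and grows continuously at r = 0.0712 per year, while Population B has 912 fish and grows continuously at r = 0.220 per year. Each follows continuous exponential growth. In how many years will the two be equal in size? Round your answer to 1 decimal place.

1640·e^(0.0712t) = 912·e^(0.22t)
1640/912 = e^((0.22 − 0.0712)t) → ln(1.79825) = 0.1488·t
t = 0.58681 / 0.1488

t ≈ 3.9 years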